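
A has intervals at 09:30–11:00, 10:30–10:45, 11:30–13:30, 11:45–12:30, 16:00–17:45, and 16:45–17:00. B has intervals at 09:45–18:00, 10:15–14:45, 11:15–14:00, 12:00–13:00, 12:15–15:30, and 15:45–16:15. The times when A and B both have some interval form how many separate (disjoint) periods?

Merge the first list: 09:30–11:00, 11:30–13:30, 16:00–17:45.
Merge the second list: 09:45–18:00.
A ∩ B = 09:45–11:00, 11:30–13:30, 16:00–17:45.
That is 3 disjoint pieces.

3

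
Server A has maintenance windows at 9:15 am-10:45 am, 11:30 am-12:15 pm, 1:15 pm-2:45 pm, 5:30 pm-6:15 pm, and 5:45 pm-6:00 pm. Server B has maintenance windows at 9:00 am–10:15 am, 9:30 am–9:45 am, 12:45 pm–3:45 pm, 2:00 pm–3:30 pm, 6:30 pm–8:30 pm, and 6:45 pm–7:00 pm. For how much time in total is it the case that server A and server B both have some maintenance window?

A, merged: 9:15 am–10:45 am, 11:30 am–12:15 pm, 1:15 pm–2:45 pm, 5:30 pm–6:15 pm.
B, merged: 9:00 am–10:15 am, 12:45 pm–3:45 pm, 6:30 pm–8:30 pm.
A ∩ B = 9:15 am–10:15 am, 1:15 pm–2:45 pm.
Total: 1 h + 1 h 30 min = 2 h 30 min.

2 h 30 min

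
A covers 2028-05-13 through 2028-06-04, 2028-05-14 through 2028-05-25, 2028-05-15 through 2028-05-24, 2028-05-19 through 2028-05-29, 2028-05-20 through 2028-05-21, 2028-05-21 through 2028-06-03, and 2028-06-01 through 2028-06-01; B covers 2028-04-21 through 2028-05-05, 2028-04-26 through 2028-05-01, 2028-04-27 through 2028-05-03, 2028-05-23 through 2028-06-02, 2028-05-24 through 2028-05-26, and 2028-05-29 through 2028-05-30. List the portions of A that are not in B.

First set merges to 2028-05-13 through 2028-06-04.
Second set merges to 2028-04-21 through 2028-05-05, 2028-05-23 through 2028-06-02.
2028-05-13 through 2028-06-04 \ B = 2028-05-13 through 2028-05-22, 2028-06-03 through 2028-06-04.

2028-05-13 through 2028-05-22, 2028-06-03 through 2028-06-04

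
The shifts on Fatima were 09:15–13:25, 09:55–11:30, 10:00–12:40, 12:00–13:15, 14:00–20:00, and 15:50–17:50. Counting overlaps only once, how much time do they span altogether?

10 h 10 min

Merged: 09:15–13:25, 14:00–20:00.
Lengths: 4 h 10 min + 6 h = 10 h 10 min.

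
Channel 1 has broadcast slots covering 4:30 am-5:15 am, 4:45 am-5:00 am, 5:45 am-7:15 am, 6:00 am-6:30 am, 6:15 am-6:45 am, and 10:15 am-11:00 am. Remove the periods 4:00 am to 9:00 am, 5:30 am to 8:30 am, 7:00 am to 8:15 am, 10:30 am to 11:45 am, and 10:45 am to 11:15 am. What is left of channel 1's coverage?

A, merged: 4:30 am–5:15 am, 5:45 am–7:15 am, 10:15 am–11:00 am.
B, merged: 4:00 am–9:00 am, 10:30 am–11:45 am.
4:30 am–5:15 am: fully covered by B → removed.
5:45 am–7:15 am: fully covered by B → removed.
10:15 am–11:00 am minus B → 10:15 am–10:30 am.

10:15 am–10:30 am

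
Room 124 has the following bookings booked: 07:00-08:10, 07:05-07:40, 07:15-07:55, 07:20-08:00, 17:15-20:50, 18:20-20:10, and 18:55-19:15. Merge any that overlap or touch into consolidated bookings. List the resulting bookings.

07:05-07:40 overlaps/touches 07:00-08:10 → extend to 07:00-08:10.
07:15-07:55 overlaps/touches 07:00-08:10 → extend to 07:00-08:10.
07:20-08:00 overlaps/touches 07:00-08:10 → extend to 07:00-08:10.
17:15-20:50 is disjoint → start new block.
18:20-20:10 overlaps/touches 17:15-20:50 → extend to 17:15-20:50.
18:55-19:15 overlaps/touches 17:15-20:50 → extend to 17:15-20:50.

07:00-08:10, 17:15-20:50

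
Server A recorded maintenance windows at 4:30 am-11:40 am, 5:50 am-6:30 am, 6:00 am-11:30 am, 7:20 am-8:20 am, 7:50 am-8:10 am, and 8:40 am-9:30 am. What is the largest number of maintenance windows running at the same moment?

4

Sweep endpoints in order; track running count of active intervals.
Peak of 4 reached at 7:50 am.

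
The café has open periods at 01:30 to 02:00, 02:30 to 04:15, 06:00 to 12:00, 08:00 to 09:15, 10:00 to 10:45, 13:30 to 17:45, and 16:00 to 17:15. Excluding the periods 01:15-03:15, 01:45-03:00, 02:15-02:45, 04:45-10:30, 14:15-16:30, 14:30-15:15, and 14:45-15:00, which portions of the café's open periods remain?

03:15-04:15, 10:30-12:00, 13:30-14:15, 16:30-17:45

Merge the first list: 01:30-02:00, 02:30-04:15, 06:00-12:00, 13:30-17:45.
Merge the second list: 01:15-03:15, 04:45-10:30, 14:15-16:30.
01:30-02:00: fully covered by B → removed.
02:30-04:15 minus B → 03:15-04:15.
06:00-12:00 minus B → 10:30-12:00.
13:30-17:45 minus B → 13:30-14:15, 16:30-17:45.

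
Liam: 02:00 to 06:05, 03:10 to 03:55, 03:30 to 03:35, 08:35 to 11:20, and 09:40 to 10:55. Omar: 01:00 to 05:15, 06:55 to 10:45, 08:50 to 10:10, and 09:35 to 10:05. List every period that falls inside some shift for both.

02:00–05:15, 08:35–10:45

First set merges to 02:00–06:05, 08:35–11:20.
Second set merges to 01:00–05:15, 06:55–10:45.
02:00–06:05 meets the second set on 02:00–05:15.
08:35–11:20 meets the second set on 08:35–10:45.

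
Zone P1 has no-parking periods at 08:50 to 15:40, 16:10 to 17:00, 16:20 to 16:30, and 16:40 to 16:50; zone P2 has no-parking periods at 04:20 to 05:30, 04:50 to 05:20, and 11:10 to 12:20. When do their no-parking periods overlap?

11:10-12:20

A, merged: 08:50-15:40, 16:10-17:00.
B, merged: 04:20-05:30, 11:10-12:20.
08:50-15:40 meets the second set on 11:10-12:20.
16:10-17:00: no overlap with the second set.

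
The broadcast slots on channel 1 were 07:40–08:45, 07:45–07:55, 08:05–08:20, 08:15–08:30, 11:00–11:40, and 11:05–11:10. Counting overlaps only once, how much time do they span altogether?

1 h 45 min

Merged: 07:40–08:45, 11:00–11:40.
Lengths: 1 h 5 min + 40 min = 1 h 45 min.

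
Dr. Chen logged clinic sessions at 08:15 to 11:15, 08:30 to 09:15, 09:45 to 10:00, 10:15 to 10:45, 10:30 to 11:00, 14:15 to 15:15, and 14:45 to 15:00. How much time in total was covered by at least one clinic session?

4 h

Merged: 08:15-11:15, 14:15-15:15.
Lengths: 3 h + 1 h = 4 h.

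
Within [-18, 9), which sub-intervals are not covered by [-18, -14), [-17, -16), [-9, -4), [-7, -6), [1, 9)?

The merged coverage is [-18, -14), [-9, -4), [1, 9).
Uncovered inside [-18, 9): [-14, -9), [-4, 1).

[-14, -9) ∪ [-4, 1)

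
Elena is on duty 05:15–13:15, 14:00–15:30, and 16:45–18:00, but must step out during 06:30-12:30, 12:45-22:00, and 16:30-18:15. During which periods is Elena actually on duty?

05:15-06:30, 12:30-12:45

B, merged: 06:30-12:30, 12:45-22:00.
05:15-13:15 \ B = 05:15-06:30, 12:30-12:45.
14:00-15:30: entirely removed.
16:45-18:00: entirely removed.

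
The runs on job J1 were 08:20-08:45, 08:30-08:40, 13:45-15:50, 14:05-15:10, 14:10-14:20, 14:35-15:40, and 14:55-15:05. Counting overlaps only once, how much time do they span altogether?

2 h 30 min

Merged: 08:20–08:45, 13:45–15:50.
Lengths: 25 min + 2 h 5 min = 2 h 30 min.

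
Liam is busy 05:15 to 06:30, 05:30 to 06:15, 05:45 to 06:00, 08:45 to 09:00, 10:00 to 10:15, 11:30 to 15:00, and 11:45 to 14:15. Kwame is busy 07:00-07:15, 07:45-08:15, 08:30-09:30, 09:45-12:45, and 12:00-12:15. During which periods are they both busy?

08:45–09:00, 10:00–10:15, 11:30–12:45

A, merged: 05:15–06:30, 08:45–09:00, 10:00–10:15, 11:30–15:00.
B, merged: 07:00–07:15, 07:45–08:15, 08:30–09:30, 09:45–12:45.
05:15–06:30 falls entirely outside B.
08:45–09:00 overlaps B on 08:45–09:00.
10:00–10:15 overlaps B on 10:00–10:15.
11:30–15:00 overlaps B on 11:30–12:45.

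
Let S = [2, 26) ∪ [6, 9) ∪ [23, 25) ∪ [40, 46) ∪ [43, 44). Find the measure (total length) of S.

Merged: [2, 26), [40, 46).
Lengths: 24 + 6 = 30.

30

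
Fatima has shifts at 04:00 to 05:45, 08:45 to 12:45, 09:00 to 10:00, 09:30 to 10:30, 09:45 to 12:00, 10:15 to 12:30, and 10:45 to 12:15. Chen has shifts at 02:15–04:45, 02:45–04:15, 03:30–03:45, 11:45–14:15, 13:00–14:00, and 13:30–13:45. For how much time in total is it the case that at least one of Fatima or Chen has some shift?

9 h

A, merged: 04:00-05:45, 08:45-12:45.
B, merged: 02:15-04:45, 11:45-14:15.
A ∪ B = 02:15-05:45, 08:45-14:15.
Total: 3 h 30 min + 5 h 30 min = 9 h.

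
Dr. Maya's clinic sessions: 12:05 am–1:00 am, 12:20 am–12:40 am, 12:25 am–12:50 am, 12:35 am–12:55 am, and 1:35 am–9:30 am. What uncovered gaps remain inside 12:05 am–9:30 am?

1:00 am–1:35 am

Covered (merged): 12:05 am–1:00 am, 1:35 am–9:30 am.
Uncovered inside 12:05 am–9:30 am: 1:00 am–1:35 am.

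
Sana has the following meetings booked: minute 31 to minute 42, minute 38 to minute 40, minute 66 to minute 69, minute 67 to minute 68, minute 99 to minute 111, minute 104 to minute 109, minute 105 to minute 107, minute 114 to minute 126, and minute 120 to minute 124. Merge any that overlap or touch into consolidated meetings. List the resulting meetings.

minute 31 to minute 42, minute 66 to minute 69, minute 99 to minute 111, minute 114 to minute 126

minute 38 to minute 40 overlaps/touches minute 31 to minute 42 → extend to minute 31 to minute 42.
minute 66 to minute 69 is disjoint → start new block.
minute 67 to minute 68 overlaps/touches minute 66 to minute 69 → extend to minute 66 to minute 69.
minute 99 to minute 111 is disjoint → start new block.
minute 104 to minute 109 overlaps/touches minute 99 to minute 111 → extend to minute 99 to minute 111.
minute 105 to minute 107 overlaps/touches minute 99 to minute 111 → extend to minute 99 to minute 111.
minute 114 to minute 126 is disjoint → start new block.
minute 120 to minute 124 overlaps/touches minute 114 to minute 126 → extend to minute 114 to minute 126.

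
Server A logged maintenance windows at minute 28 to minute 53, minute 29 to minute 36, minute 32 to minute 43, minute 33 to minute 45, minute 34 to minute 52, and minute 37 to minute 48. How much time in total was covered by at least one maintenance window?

25 minutes

Merged: minute 28 to minute 53.
Length: 25 minutes.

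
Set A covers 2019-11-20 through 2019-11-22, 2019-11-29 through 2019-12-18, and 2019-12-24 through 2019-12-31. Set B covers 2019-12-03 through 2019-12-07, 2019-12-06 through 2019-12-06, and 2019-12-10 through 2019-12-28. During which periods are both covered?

2019-12-03 through 2019-12-07, 2019-12-10 through 2019-12-18, 2019-12-24 through 2019-12-28

Second set merges to 2019-12-03 through 2019-12-07, 2019-12-10 through 2019-12-28.
2019-11-20 through 2019-11-22 falls entirely outside B.
2019-11-29 through 2019-12-18 overlaps B on 2019-12-03 through 2019-12-07, 2019-12-10 through 2019-12-18.
2019-12-24 through 2019-12-31 overlaps B on 2019-12-24 through 2019-12-28.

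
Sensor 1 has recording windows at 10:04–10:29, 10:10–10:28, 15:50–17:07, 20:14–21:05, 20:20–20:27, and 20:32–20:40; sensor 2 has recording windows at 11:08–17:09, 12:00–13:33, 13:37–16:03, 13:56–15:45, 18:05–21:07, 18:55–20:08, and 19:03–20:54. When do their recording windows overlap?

First set merges to 10:04–10:29, 15:50–17:07, 20:14–21:05.
Second set merges to 11:08–17:09, 18:05–21:07.
10:04–10:29: no overlap with the second set.
15:50–17:07 meets the second set on 15:50–17:07.
20:14–21:05 meets the second set on 20:14–21:05.

15:50–17:07, 20:14–21:05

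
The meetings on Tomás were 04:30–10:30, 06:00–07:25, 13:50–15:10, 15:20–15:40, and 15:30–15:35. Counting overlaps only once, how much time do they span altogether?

Merged: 04:30–10:30, 13:50–15:10, 15:20–15:40.
Lengths: 6 h + 1 h 20 min + 20 min = 7 h 40 min.

7 h 40 min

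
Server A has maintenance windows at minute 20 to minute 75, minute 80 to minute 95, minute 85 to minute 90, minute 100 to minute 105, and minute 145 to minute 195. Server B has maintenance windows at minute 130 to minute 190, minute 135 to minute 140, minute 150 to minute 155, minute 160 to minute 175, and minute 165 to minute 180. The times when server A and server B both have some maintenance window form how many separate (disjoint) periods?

First set merges to minute 20 to minute 75, minute 80 to minute 95, minute 100 to minute 105, minute 145 to minute 195.
Second set merges to minute 130 to minute 190.
A ∩ B = minute 145 to minute 190.
That is 1 disjoint piece.

1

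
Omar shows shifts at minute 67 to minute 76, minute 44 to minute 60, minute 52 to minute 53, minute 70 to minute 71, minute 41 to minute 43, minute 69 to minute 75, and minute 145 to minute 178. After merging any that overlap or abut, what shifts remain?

minute 41 to minute 43, minute 44 to minute 60, minute 67 to minute 76, minute 145 to minute 178

Sort by start: minute 41 to minute 43, minute 44 to minute 60, minute 52 to minute 53, minute 67 to minute 76, minute 69 to minute 75, minute 70 to minute 71, minute 145 to minute 178.
minute 44 to minute 60 is disjoint → start new block.
minute 52 to minute 53 overlaps/touches minute 44 to minute 60 → extend to minute 44 to minute 60.
minute 67 to minute 76 is disjoint → start new block.
minute 69 to minute 75 overlaps/touches minute 67 to minute 76 → extend to minute 67 to minute 76.
minute 70 to minute 71 overlaps/touches minute 67 to minute 76 → extend to minute 67 to minute 76.
minute 145 to minute 178 is disjoint → start new block.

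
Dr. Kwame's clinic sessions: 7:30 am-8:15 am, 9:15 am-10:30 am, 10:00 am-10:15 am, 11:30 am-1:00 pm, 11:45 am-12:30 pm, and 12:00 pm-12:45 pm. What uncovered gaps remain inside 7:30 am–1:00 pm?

After merging, the occupied span is 7:30 am–8:15 am, 9:15 am–10:30 am, 11:30 am–1:00 pm.
Gaps within 7:30 am–1:00 pm: 8:15 am–9:15 am, 10:30 am–11:30 am.

8:15 am–9:15 am, 10:30 am–11:30 am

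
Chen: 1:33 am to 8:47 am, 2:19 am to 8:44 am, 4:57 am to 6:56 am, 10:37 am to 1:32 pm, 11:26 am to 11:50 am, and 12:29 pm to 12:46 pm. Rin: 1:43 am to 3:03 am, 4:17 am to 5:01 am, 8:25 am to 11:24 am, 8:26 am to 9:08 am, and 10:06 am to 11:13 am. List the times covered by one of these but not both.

First set merges to 1:33 am–8:47 am, 10:37 am–1:32 pm.
Second set merges to 1:43 am–3:03 am, 4:17 am–5:01 am, 8:25 am–11:24 am.
A \ B = 1:33 am–1:43 am, 3:03 am–4:17 am, 5:01 am–8:25 am, 11:24 am–1:32 pm.
B \ A = 8:47 am–10:37 am.
Union of the two gives the symmetric difference.

1:33 am–1:43 am, 3:03 am–4:17 am, 5:01 am–8:25 am, 8:47 am–10:37 am, 11:24 am–1:32 pm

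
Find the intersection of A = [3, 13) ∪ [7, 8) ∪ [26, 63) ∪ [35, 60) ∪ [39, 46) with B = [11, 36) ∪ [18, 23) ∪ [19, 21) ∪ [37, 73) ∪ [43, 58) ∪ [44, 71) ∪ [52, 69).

[11, 13) ∪ [26, 36) ∪ [37, 63)

First set merges to [3, 13), [26, 63).
Second set merges to [11, 36), [37, 73).
[3, 13) meets the second set on [11, 13).
[26, 63) meets the second set on [26, 36), [37, 63).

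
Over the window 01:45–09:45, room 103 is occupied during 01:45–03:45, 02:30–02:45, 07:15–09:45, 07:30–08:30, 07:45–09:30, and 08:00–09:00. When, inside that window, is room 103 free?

03:45-07:15

Covered (merged): 01:45-03:45, 07:15-09:45.
Gaps within 01:45-09:45: 03:45-07:15.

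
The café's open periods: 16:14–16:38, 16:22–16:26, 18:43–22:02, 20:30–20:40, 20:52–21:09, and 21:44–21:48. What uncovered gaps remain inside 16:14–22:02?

The merged coverage is 16:14-16:38, 18:43-22:02.
Complement within 16:14-22:02: 16:38-18:43.

16:38-18:43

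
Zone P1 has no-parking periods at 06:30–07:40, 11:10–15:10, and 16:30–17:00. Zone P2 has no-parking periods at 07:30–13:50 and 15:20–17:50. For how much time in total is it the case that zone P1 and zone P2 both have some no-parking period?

3 h 20 min

A ∩ B = 07:30–07:40, 11:10–13:50, 16:30–17:00.
Total: 10 min + 2 h 40 min + 30 min = 3 h 20 min.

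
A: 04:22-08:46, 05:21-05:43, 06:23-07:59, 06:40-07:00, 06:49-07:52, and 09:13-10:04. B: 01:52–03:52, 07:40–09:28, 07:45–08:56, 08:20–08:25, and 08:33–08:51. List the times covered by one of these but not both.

A, merged: 04:22–08:46, 09:13–10:04.
B, merged: 01:52–03:52, 07:40–09:28.
A \ B = 04:22–07:40, 09:28–10:04.
B \ A = 01:52–03:52, 08:46–09:13.
Union of the two gives the symmetric difference.

01:52–03:52, 04:22–07:40, 08:46–09:13, 09:28–10:04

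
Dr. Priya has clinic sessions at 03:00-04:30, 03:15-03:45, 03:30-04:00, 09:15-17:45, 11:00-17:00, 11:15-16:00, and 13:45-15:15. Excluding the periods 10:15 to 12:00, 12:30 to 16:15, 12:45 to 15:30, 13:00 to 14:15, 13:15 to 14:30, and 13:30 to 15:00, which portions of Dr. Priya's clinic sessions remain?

03:00–04:30, 09:15–10:15, 12:00–12:30, 16:15–17:45

First set merges to 03:00–04:30, 09:15–17:45.
Second set merges to 10:15–12:00, 12:30–16:15.
03:00–04:30: no B overlap → unchanged.
09:15–17:45 minus B → 09:15–10:15, 12:00–12:30, 16:15–17:45.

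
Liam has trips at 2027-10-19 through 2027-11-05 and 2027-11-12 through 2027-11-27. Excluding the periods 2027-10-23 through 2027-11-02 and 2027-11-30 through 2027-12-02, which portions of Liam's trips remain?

2027-10-19 through 2027-11-05 \ B = 2027-10-19 through 2027-10-22, 2027-11-03 through 2027-11-05.
2027-11-12 through 2027-11-27: nothing removed.

2027-10-19 through 2027-10-22, 2027-11-03 through 2027-11-05, 2027-11-12 through 2027-11-27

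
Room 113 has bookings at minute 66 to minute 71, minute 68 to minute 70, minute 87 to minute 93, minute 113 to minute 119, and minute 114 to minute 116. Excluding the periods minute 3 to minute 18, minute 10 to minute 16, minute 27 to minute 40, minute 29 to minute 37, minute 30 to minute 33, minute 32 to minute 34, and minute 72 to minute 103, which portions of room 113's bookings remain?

minute 66 to minute 71, minute 113 to minute 119

First set merges to minute 66 to minute 71, minute 87 to minute 93, minute 113 to minute 119.
Second set merges to minute 3 to minute 18, minute 27 to minute 40, minute 72 to minute 103.
minute 66 to minute 71: no B overlap → unchanged.
minute 87 to minute 93: fully covered by B → removed.
minute 113 to minute 119: no B overlap → unchanged.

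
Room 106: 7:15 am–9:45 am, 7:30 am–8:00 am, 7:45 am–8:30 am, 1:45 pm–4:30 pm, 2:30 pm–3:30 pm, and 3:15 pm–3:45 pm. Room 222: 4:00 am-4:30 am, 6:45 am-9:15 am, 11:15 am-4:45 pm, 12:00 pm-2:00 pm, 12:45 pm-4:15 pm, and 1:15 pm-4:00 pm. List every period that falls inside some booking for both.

First set merges to 7:15 am-9:45 am, 1:45 pm-4:30 pm.
Second set merges to 4:00 am-4:30 am, 6:45 am-9:15 am, 11:15 am-4:45 pm.
7:15 am-9:45 am ∩ B → 7:15 am-9:15 am.
1:45 pm-4:30 pm ∩ B → 1:45 pm-4:30 pm.

7:15 am-9:15 am, 1:45 pm-4:30 pm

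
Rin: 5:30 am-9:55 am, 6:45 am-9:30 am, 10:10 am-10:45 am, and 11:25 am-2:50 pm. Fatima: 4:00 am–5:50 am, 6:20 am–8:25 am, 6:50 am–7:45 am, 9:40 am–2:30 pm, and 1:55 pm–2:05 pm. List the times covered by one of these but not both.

4:00 am–5:30 am, 5:50 am–6:20 am, 8:25 am–9:40 am, 9:55 am–10:10 am, 10:45 am–11:25 am, 2:30 pm–2:50 pm

A, merged: 5:30 am–9:55 am, 10:10 am–10:45 am, 11:25 am–2:50 pm.
B, merged: 4:00 am–5:50 am, 6:20 am–8:25 am, 9:40 am–2:30 pm.
A \ B = 5:50 am–6:20 am, 8:25 am–9:40 am, 2:30 pm–2:50 pm.
B \ A = 4:00 am–5:30 am, 9:55 am–10:10 am, 10:45 am–11:25 am.
Union of the two gives the symmetric difference.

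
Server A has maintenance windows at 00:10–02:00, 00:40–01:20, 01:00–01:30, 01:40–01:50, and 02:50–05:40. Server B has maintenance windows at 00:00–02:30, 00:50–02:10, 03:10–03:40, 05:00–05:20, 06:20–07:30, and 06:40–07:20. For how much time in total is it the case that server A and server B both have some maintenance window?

First set merges to 00:10–02:00, 02:50–05:40.
Second set merges to 00:00–02:30, 03:10–03:40, 05:00–05:20, 06:20–07:30.
A ∩ B = 00:10–02:00, 03:10–03:40, 05:00–05:20.
Total: 1 h 50 min + 30 min + 20 min = 2 h 40 min.

2 h 40 min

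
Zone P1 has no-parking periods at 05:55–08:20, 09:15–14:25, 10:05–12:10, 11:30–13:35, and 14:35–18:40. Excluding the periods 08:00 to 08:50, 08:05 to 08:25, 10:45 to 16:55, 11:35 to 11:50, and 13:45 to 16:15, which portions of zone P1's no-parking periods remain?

05:55-08:00, 09:15-10:45, 16:55-18:40

A, merged: 05:55-08:20, 09:15-14:25, 14:35-18:40.
B, merged: 08:00-08:50, 10:45-16:55.
05:55-08:20 minus B → 05:55-08:00.
09:15-14:25 minus B → 09:15-10:45.
14:35-18:40 minus B → 16:55-18:40.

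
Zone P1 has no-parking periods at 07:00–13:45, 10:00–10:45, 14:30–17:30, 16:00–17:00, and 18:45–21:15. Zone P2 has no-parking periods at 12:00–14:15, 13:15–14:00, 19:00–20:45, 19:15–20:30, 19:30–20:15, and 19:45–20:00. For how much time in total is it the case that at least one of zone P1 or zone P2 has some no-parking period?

A, merged: 07:00–13:45, 14:30–17:30, 18:45–21:15.
B, merged: 12:00–14:15, 19:00–20:45.
A ∪ B = 07:00–14:15, 14:30–17:30, 18:45–21:15.
Total: 7 h 15 min + 3 h + 2 h 30 min = 12 h 45 min.

12 h 45 min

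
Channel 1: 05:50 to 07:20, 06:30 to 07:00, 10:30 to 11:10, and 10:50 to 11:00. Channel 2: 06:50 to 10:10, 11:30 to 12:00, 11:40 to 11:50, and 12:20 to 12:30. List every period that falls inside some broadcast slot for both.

06:50–07:20

A, merged: 05:50–07:20, 10:30–11:10.
B, merged: 06:50–10:10, 11:30–12:00, 12:20–12:30.
05:50–07:20 overlaps B on 06:50–07:20.
10:30–11:10 falls entirely outside B.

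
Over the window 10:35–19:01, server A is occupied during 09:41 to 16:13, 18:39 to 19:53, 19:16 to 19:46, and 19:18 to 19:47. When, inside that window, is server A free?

16:13–18:39

Covered (merged): 09:41–16:13, 18:39–19:53.
Complement within 10:35–19:01: 16:13–18:39.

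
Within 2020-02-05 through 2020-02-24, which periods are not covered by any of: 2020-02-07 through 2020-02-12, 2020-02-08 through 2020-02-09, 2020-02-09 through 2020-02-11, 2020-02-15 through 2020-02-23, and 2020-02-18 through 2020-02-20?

The merged coverage is 2020-02-07 through 2020-02-12, 2020-02-15 through 2020-02-23.
Gaps within 2020-02-05 through 2020-02-24: 2020-02-05 through 2020-02-06, 2020-02-13 through 2020-02-14, 2020-02-24 through 2020-02-24.

2020-02-05 through 2020-02-06, 2020-02-13 through 2020-02-14, 2020-02-24 through 2020-02-24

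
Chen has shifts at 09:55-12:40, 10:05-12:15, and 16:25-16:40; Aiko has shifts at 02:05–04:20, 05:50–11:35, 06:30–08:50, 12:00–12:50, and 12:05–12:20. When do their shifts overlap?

09:55–11:35, 12:00–12:40

First set merges to 09:55–12:40, 16:25–16:40.
Second set merges to 02:05–04:20, 05:50–11:35, 12:00–12:50.
09:55–12:40 overlaps B on 09:55–11:35, 12:00–12:40.
16:25–16:40 falls entirely outside B.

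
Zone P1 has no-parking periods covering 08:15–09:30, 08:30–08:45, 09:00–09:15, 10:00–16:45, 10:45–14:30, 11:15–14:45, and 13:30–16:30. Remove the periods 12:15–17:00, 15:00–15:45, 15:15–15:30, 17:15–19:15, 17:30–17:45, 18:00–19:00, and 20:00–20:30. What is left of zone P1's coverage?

08:15-09:30, 10:00-12:15

First set merges to 08:15-09:30, 10:00-16:45.
Second set merges to 12:15-17:00, 17:15-19:15, 20:00-20:30.
08:15-09:30: no B overlap → unchanged.
10:00-16:45 minus B → 10:00-12:15.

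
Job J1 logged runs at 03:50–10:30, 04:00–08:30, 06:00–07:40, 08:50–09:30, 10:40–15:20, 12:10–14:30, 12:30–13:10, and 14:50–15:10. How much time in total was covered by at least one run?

Merged: 03:50–10:30, 10:40–15:20.
Lengths: 6 h 40 min + 4 h 40 min = 11 h 20 min.

11 h 20 min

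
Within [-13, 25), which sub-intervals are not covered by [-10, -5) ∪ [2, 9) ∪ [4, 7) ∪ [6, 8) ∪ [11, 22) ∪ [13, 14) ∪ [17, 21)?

Covered (merged): [-10, -5), [2, 9), [11, 22).
Gaps within [-13, 25): [-13, -10), [-5, 2), [9, 11), [22, 25).

[-13, -10) ∪ [-5, 2) ∪ [9, 11) ∪ [22, 25)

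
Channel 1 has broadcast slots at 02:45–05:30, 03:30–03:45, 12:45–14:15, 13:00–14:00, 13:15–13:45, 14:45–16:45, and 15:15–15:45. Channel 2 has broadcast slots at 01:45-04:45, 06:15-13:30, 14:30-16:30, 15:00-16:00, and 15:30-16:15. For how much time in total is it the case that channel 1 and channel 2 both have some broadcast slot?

4 h 30 min

First set merges to 02:45–05:30, 12:45–14:15, 14:45–16:45.
Second set merges to 01:45–04:45, 06:15–13:30, 14:30–16:30.
A ∩ B = 02:45–04:45, 12:45–13:30, 14:45–16:30.
Total: 2 h + 45 min + 1 h 45 min = 4 h 30 min.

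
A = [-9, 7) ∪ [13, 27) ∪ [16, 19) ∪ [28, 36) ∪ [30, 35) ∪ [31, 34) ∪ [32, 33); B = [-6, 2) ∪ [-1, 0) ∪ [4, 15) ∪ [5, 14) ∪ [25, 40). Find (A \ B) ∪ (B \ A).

First set merges to [-9, 7), [13, 27), [28, 36).
Second set merges to [-6, 2), [4, 15), [25, 40).
Only in the first: [-9, -6), [2, 4), [15, 25).
Only in the second: [7, 13), [27, 28), [36, 40).
Together these are the periods covered by exactly one.

[-9, -6) ∪ [2, 4) ∪ [7, 13) ∪ [15, 25) ∪ [27, 28) ∪ [36, 40)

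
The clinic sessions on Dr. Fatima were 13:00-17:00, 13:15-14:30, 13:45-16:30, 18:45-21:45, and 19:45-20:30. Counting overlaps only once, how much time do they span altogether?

Merged: 13:00–17:00, 18:45–21:45.
Lengths: 4 h + 3 h = 7 h.

7 h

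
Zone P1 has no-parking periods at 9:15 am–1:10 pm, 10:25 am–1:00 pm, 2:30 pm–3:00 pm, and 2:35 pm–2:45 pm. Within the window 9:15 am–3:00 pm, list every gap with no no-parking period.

1:10 pm-2:30 pm

After merging, the occupied span is 9:15 am-1:10 pm, 2:30 pm-3:00 pm.
Uncovered inside 9:15 am-3:00 pm: 1:10 pm-2:30 pm.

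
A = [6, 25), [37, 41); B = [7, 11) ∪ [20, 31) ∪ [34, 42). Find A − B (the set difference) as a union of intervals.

[6, 25) \ B = [6, 7), [11, 20).
[37, 41): entirely removed.

[6, 7) ∪ [11, 20)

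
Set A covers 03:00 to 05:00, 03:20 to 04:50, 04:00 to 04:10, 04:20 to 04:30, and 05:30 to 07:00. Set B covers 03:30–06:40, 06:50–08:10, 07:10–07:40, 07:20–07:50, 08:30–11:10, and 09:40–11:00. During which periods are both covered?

03:30–05:00, 05:30–06:40, 06:50–07:00

First set merges to 03:00–05:00, 05:30–07:00.
Second set merges to 03:30–06:40, 06:50–08:10, 08:30–11:10.
03:00–05:00 ∩ B → 03:30–05:00.
05:30–07:00 ∩ B → 05:30–06:40, 06:50–07:00.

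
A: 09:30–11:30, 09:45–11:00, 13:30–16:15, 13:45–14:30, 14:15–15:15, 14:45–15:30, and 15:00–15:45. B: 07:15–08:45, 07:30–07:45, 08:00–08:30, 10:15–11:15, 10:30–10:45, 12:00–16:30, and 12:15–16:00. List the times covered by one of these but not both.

07:15–08:45, 09:30–10:15, 11:15–11:30, 12:00–13:30, 16:15–16:30

Merge the first list: 09:30–11:30, 13:30–16:15.
Merge the second list: 07:15–08:45, 10:15–11:15, 12:00–16:30.
A but not B: 09:30–10:15, 11:15–11:30.
B but not A: 07:15–08:45, 12:00–13:30, 16:15–16:30.
Combining gives A △ B.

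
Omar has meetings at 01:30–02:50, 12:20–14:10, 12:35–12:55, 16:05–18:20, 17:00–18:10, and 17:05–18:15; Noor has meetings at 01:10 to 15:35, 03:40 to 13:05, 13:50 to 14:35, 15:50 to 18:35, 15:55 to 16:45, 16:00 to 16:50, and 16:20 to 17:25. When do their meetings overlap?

First set merges to 01:30-02:50, 12:20-14:10, 16:05-18:20.
Second set merges to 01:10-15:35, 15:50-18:35.
01:30-02:50 meets the second set on 01:30-02:50.
12:20-14:10 meets the second set on 12:20-14:10.
16:05-18:20 meets the second set on 16:05-18:20.

01:30-02:50, 12:20-14:10, 16:05-18:20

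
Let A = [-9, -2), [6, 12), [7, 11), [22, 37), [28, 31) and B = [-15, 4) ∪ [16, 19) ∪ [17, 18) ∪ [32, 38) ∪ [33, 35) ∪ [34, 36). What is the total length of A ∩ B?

Merge the first list: [-9, -2), [6, 12), [22, 37).
Merge the second list: [-15, 4), [16, 19), [32, 38).
A ∩ B = [-9, -2), [32, 37).
Total: 7 + 5 = 12.

12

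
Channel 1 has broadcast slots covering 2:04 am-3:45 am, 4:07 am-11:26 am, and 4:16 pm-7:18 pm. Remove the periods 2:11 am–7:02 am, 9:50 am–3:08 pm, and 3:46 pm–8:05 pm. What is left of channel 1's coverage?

2:04 am-3:45 am with B removed leaves 2:04 am-2:11 am.
4:07 am-11:26 am with B removed leaves 7:02 am-9:50 am.
4:16 pm-7:18 pm lies entirely inside B → drops out.

2:04 am-2:11 am, 7:02 am-9:50 am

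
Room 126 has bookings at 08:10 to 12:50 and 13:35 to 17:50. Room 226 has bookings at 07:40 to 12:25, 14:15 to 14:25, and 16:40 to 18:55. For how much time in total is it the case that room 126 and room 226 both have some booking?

A ∩ B = 08:10-12:25, 14:15-14:25, 16:40-17:50.
Total: 4 h 15 min + 10 min + 1 h 10 min = 5 h 35 min.

5 h 35 min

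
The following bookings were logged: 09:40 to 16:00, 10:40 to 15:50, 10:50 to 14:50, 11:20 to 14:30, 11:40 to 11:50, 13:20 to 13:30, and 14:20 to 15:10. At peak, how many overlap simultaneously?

5

At 11:40, 5 of the intervals are simultaneously active.
No point has more.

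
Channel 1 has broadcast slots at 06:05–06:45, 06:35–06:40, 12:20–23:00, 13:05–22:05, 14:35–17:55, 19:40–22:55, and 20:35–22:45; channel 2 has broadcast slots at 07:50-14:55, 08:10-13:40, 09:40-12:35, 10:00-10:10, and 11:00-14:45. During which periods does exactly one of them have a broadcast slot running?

First set merges to 06:05–06:45, 12:20–23:00.
Second set merges to 07:50–14:55.
Only in the first: 06:05–06:45, 14:55–23:00.
Only in the second: 07:50–12:20.
Together these are the periods covered by exactly one.

06:05–06:45, 07:50–12:20, 14:55–23:00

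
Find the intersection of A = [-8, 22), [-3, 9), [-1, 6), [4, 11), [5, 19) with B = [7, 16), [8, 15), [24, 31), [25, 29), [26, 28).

A, merged: [-8, 22).
B, merged: [7, 16), [24, 31).
[-8, 22) ∩ B → [7, 16).

[7, 16)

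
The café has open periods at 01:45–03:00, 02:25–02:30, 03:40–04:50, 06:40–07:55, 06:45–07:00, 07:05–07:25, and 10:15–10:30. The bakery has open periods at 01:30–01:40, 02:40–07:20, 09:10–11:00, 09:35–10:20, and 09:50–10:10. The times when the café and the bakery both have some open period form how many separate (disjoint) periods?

First set merges to 01:45–03:00, 03:40–04:50, 06:40–07:55, 10:15–10:30.
Second set merges to 01:30–01:40, 02:40–07:20, 09:10–11:00.
A ∩ B = 02:40–03:00, 03:40–04:50, 06:40–07:20, 10:15–10:30.
That is 4 disjoint pieces.

4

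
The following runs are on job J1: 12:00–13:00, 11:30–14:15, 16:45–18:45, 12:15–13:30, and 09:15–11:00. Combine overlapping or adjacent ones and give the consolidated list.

09:15-11:00, 11:30-14:15, 16:45-18:45

Sort by start: 09:15-11:00, 11:30-14:15, 12:00-13:00, 12:15-13:30, 16:45-18:45.
11:30-14:15 is disjoint → start new block.
12:00-13:00 overlaps/touches 11:30-14:15 → extend to 11:30-14:15.
12:15-13:30 overlaps/touches 11:30-14:15 → extend to 11:30-14:15.
16:45-18:45 is disjoint → start new block.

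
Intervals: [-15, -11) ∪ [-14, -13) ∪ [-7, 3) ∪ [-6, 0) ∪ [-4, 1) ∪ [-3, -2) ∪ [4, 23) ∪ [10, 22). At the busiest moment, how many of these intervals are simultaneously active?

4

At -3, 4 of the intervals are simultaneously active.
No point has more.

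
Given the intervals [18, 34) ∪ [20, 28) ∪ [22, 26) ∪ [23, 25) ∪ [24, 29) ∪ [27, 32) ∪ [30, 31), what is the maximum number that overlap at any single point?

Walk the sorted start/end points keeping a running depth.
The depth first hits 5 at 24.

5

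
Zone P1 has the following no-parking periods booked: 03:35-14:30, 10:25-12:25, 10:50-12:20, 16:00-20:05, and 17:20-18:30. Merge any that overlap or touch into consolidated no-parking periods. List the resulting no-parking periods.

03:35-14:30, 16:00-20:05

10:25-12:25 overlaps/touches 03:35-14:30 → extend to 03:35-14:30.
10:50-12:20 overlaps/touches 03:35-14:30 → extend to 03:35-14:30.
16:00-20:05 is disjoint → start new block.
17:20-18:30 overlaps/touches 16:00-20:05 → extend to 16:00-20:05.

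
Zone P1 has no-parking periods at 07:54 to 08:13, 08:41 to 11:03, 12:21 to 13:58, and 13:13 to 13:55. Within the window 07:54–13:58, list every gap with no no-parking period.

08:13–08:41, 11:03–12:21

After merging, the occupied span is 07:54–08:13, 08:41–11:03, 12:21–13:58.
Uncovered inside 07:54–13:58: 08:13–08:41, 11:03–12:21.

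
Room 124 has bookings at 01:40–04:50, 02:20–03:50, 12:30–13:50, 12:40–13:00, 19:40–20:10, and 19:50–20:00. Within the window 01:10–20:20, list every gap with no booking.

01:10–01:40, 04:50–12:30, 13:50–19:40, 20:10–20:20

The merged coverage is 01:40–04:50, 12:30–13:50, 19:40–20:10.
Gaps within 01:10–20:20: 01:10–01:40, 04:50–12:30, 13:50–19:40, 20:10–20:20.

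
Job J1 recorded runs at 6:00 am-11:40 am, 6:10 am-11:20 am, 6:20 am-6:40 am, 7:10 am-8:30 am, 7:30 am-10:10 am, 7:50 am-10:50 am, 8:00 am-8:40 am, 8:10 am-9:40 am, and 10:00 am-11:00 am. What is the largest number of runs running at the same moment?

7

At 8:10 am, 7 of the intervals are simultaneously active.
No point has more.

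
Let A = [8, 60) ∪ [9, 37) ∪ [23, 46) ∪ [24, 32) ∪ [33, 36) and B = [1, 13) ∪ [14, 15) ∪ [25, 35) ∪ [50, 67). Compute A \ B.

[13, 14) ∪ [15, 25) ∪ [35, 50)

First set merges to [8, 60).
[8, 60) \ B = [13, 14), [15, 25), [35, 50).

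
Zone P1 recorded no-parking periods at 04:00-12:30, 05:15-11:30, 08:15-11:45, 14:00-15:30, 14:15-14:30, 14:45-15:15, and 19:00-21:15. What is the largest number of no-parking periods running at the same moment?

At 08:15, 3 of the intervals are simultaneously active.
No point has more.

3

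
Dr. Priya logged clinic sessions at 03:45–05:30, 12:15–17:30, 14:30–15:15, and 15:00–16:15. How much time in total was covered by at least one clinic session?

Merged: 03:45–05:30, 12:15–17:30.
Lengths: 1 h 45 min + 5 h 15 min = 7 h.

7 h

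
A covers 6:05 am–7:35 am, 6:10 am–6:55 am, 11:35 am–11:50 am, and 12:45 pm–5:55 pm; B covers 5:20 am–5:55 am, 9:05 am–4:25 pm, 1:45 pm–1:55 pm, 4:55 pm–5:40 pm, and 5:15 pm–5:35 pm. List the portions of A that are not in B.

A, merged: 6:05 am-7:35 am, 11:35 am-11:50 am, 12:45 pm-5:55 pm.
B, merged: 5:20 am-5:55 am, 9:05 am-4:25 pm, 4:55 pm-5:40 pm.
6:05 am-7:35 am: nothing removed.
11:35 am-11:50 am: entirely removed.
12:45 pm-5:55 pm \ B = 4:25 pm-4:55 pm, 5:40 pm-5:55 pm.

6:05 am-7:35 am, 4:25 pm-4:55 pm, 5:40 pm-5:55 pm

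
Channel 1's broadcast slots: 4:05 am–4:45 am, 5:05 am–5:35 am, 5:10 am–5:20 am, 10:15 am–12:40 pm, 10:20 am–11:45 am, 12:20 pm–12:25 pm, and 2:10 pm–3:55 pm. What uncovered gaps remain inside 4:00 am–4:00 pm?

4:00 am-4:05 am, 4:45 am-5:05 am, 5:35 am-10:15 am, 12:40 pm-2:10 pm, 3:55 pm-4:00 pm

After merging, the occupied span is 4:05 am-4:45 am, 5:05 am-5:35 am, 10:15 am-12:40 pm, 2:10 pm-3:55 pm.
Gaps within 4:00 am-4:00 pm: 4:00 am-4:05 am, 4:45 am-5:05 am, 5:35 am-10:15 am, 12:40 pm-2:10 pm, 3:55 pm-4:00 pm.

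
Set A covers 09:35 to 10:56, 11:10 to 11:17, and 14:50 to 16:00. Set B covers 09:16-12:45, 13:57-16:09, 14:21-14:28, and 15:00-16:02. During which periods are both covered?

09:35–10:56, 11:10–11:17, 14:50–16:00

Second set merges to 09:16–12:45, 13:57–16:09.
09:35–10:56 meets the second set on 09:35–10:56.
11:10–11:17 meets the second set on 11:10–11:17.
14:50–16:00 meets the second set on 14:50–16:00.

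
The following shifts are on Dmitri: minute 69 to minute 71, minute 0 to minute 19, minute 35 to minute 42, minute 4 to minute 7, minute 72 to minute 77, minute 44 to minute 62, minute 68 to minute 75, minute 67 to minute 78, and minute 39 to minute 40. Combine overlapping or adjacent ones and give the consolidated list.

Sort by start: minute 0 to minute 19, minute 4 to minute 7, minute 35 to minute 42, minute 39 to minute 40, minute 44 to minute 62, minute 67 to minute 78, minute 68 to minute 75, minute 69 to minute 71, minute 72 to minute 77.
minute 4 to minute 7 overlaps/touches minute 0 to minute 19 → extend to minute 0 to minute 19.
minute 35 to minute 42 is disjoint → start new block.
minute 39 to minute 40 overlaps/touches minute 35 to minute 42 → extend to minute 35 to minute 42.
minute 44 to minute 62 is disjoint → start new block.
minute 67 to minute 78 is disjoint → start new block.
minute 68 to minute 75 overlaps/touches minute 67 to minute 78 → extend to minute 67 to minute 78.
minute 69 to minute 71 overlaps/touches minute 67 to minute 78 → extend to minute 67 to minute 78.
minute 72 to minute 77 overlaps/touches minute 67 to minute 78 → extend to minute 67 to minute 78.

minute 0 to minute 19, minute 35 to minute 42, minute 44 to minute 62, minute 67 to minute 78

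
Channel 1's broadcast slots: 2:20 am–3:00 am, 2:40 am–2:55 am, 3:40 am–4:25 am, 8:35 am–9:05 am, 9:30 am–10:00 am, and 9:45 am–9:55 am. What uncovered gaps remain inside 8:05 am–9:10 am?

The merged coverage is 2:20 am–3:00 am, 3:40 am–4:25 am, 8:35 am–9:05 am, 9:30 am–10:00 am.
Gaps within 8:05 am–9:10 am: 8:05 am–8:35 am, 9:05 am–9:10 am.

8:05 am–8:35 am, 9:05 am–9:10 am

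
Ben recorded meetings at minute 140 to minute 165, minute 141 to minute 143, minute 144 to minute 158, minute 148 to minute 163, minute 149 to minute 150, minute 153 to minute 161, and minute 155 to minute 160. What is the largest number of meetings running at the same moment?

Walk the sorted start/end points keeping a running depth.
The depth first hits 5 at minute 155.

5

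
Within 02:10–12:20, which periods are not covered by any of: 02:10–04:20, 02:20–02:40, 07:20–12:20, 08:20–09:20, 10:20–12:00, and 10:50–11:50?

04:20–07:20

Covered (merged): 02:10–04:20, 07:20–12:20.
Gaps within 02:10–12:20: 04:20–07:20.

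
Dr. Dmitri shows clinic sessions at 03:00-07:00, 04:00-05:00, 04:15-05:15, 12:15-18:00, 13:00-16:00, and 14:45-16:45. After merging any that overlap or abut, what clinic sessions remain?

03:00–07:00, 12:15–18:00

04:00–05:00 overlaps/touches 03:00–07:00 → extend to 03:00–07:00.
04:15–05:15 overlaps/touches 03:00–07:00 → extend to 03:00–07:00.
12:15–18:00 is disjoint → start new block.
13:00–16:00 overlaps/touches 12:15–18:00 → extend to 12:15–18:00.
14:45–16:45 overlaps/touches 12:15–18:00 → extend to 12:15–18:00.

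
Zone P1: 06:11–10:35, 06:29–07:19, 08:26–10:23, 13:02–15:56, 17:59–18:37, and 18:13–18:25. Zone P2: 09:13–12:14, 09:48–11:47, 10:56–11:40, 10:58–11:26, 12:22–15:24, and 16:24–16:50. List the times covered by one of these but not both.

A, merged: 06:11–10:35, 13:02–15:56, 17:59–18:37.
B, merged: 09:13–12:14, 12:22–15:24, 16:24–16:50.
Only in the first: 06:11–09:13, 15:24–15:56, 17:59–18:37.
Only in the second: 10:35–12:14, 12:22–13:02, 16:24–16:50.
Together these are the periods covered by exactly one.

06:11–09:13, 10:35–12:14, 12:22–13:02, 15:24–15:56, 16:24–16:50, 17:59–18:37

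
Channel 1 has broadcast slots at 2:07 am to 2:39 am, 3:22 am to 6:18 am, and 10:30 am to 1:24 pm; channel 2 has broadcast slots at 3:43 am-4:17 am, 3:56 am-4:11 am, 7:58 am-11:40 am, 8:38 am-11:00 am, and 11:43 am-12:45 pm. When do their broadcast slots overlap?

3:43 am–4:17 am, 10:30 am–11:40 am, 11:43 am–12:45 pm

B, merged: 3:43 am–4:17 am, 7:58 am–11:40 am, 11:43 am–12:45 pm.
2:07 am–2:39 am falls entirely outside B.
3:22 am–6:18 am overlaps B on 3:43 am–4:17 am.
10:30 am–1:24 pm overlaps B on 10:30 am–11:40 am, 11:43 am–12:45 pm.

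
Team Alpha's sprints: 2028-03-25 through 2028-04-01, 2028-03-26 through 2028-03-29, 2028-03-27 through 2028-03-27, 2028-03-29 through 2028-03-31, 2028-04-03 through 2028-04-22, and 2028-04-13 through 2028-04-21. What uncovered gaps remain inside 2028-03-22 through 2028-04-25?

2028-03-22 through 2028-03-24, 2028-04-02 through 2028-04-02, 2028-04-23 through 2028-04-25

After merging, the occupied span is 2028-03-25 through 2028-04-01, 2028-04-03 through 2028-04-22.
Complement within 2028-03-22 through 2028-04-25: 2028-03-22 through 2028-03-24, 2028-04-02 through 2028-04-02, 2028-04-23 through 2028-04-25.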